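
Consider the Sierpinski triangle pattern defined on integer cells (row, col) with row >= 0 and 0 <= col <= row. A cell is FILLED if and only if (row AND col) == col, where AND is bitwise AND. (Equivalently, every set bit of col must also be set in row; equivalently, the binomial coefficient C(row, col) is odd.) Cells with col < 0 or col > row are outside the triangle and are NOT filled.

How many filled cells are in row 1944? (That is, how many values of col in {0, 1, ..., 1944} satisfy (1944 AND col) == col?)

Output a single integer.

1944 in binary = 11110011000
popcount(1944) = number of 1-bits in 11110011000 = 6
A col c satisfies (1944 AND c) == c iff every set bit of c is also set in 1944; each of the 6 set bits of 1944 can independently be on or off in c.
count = 2^6 = 64

Answer: 64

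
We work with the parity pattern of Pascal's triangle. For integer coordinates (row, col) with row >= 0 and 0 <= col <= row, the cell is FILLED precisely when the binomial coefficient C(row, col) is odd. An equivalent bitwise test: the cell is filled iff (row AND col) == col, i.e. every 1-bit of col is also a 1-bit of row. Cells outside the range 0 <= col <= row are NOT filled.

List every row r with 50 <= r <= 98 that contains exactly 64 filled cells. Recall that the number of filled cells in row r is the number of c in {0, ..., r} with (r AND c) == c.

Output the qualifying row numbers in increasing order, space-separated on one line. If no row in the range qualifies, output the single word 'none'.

Row r has 2^popcount(r) filled cells, so we need popcount(r) = log2(64) = 6.
Scan r = 50..98 and keep those with exactly 6 one-bits:
r=50=110010 popcount=3 -> skip
r=51=110011 popcount=4 -> skip
r=52=110100 popcount=3 -> skip
r=53=110101 popcount=4 -> skip
r=54=110110 popcount=4 -> skip
r=55=110111 popcount=5 -> skip
r=56=111000 popcount=3 -> skip
r=57=111001 popcount=4 -> skip
r=58=111010 popcount=4 -> skip
r=59=111011 popcount=5 -> skip
r=60=111100 popcount=4 -> skip
r=61=111101 popcount=5 -> skip
r=62=111110 popcount=5 -> skip
r=63=111111 popcount=6 -> KEEP
r=64=1000000 popcount=1 -> skip
r=65=1000001 popcount=2 -> skip
r=66=1000010 popcount=2 -> skip
r=67=1000011 popcount=3 -> skip
r=68=1000100 popcount=2 -> skip
r=69=1000101 popcount=3 -> skip
r=70=1000110 popcount=3 -> skip
r=71=1000111 popcount=4 -> skip
r=72=1001000 popcount=2 -> skip
r=73=1001001 popcount=3 -> skip
r=74=1001010 popcount=3 -> skip
r=75=1001011 popcount=4 -> skip
r=76=1001100 popcount=3 -> skip
r=77=1001101 popcount=4 -> skip
r=78=1001110 popcount=4 -> skip
r=79=1001111 popcount=5 -> skip
r=80=1010000 popcount=2 -> skip
r=81=1010001 popcount=3 -> skip
r=82=1010010 popcount=3 -> skip
r=83=1010011 popcount=4 -> skip
r=84=1010100 popcount=3 -> skip
r=85=1010101 popcount=4 -> skip
r=86=1010110 popcount=4 -> skip
r=87=1010111 popcount=5 -> skip
r=88=1011000 popcount=3 -> skip
r=89=1011001 popcount=4 -> skip
r=90=1011010 popcount=4 -> skip
r=91=1011011 popcount=5 -> skip
r=92=1011100 popcount=4 -> skip
r=93=1011101 popcount=5 -> skip
r=94=1011110 popcount=5 -> skip
r=95=1011111 popcount=6 -> KEEP
r=96=1100000 popcount=2 -> skip
r=97=1100001 popcount=3 -> skip
r=98=1100010 popcount=3 -> skip
Kept rows: 63 95

Answer: 63 95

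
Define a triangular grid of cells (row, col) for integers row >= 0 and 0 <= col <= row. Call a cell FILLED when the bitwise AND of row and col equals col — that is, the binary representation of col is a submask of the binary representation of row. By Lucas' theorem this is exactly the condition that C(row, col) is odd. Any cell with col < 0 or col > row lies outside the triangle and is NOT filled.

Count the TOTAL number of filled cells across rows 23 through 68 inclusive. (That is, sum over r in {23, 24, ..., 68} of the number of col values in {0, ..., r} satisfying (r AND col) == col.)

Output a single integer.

r23=10111 pc4: +16 =16
r24=11000 pc2: +4 =20
r25=11001 pc3: +8 =28
r26=11010 pc3: +8 =36
r27=11011 pc4: +16 =52
r28=11100 pc3: +8 =60
r29=11101 pc4: +16 =76
r30=11110 pc4: +16 =92
r31=11111 pc5: +32 =124
r32=100000 pc1: +2 =126
r33=100001 pc2: +4 =130
r34=100010 pc2: +4 =134
r35=100011 pc3: +8 =142
r36=100100 pc2: +4 =146
r37=100101 pc3: +8 =154
r38=100110 pc3: +8 =162
r39=100111 pc4: +16 =178
r40=101000 pc2: +4 =182
r41=101001 pc3: +8 =190
r42=101010 pc3: +8 =198
r43=101011 pc4: +16 =214
r44=101100 pc3: +8 =222
r45=101101 pc4: +16 =238
r46=101110 pc4: +16 =254
r47=101111 pc5: +32 =286
r48=110000 pc2: +4 =290
r49=110001 pc3: +8 =298
r50=110010 pc3: +8 =306
r51=110011 pc4: +16 =322
r52=110100 pc3: +8 =330
r53=110101 pc4: +16 =346
r54=110110 pc4: +16 =362
r55=110111 pc5: +32 =394
r56=111000 pc3: +8 =402
r57=111001 pc4: +16 =418
r58=111010 pc4: +16 =434
r59=111011 pc5: +32 =466
r60=111100 pc4: +16 =482
r61=111101 pc5: +32 =514
r62=111110 pc5: +32 =546
r63=111111 pc6: +64 =610
r64=1000000 pc1: +2 =612
r65=1000001 pc2: +4 =616
r66=1000010 pc2: +4 =620
r67=1000011 pc3: +8 =628
r68=1000100 pc2: +4 =632

Answer: 632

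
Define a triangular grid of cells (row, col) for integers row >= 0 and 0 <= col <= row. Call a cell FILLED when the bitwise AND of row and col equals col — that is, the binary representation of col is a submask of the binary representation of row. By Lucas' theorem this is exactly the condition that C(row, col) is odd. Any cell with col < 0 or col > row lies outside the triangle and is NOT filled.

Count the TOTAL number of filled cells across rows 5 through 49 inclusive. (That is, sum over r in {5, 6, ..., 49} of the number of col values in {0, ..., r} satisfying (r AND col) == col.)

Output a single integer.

Answer: 406

Derivation:
r5=101 pc2: +4 =4
r6=110 pc2: +4 =8
r7=111 pc3: +8 =16
r8=1000 pc1: +2 =18
r9=1001 pc2: +4 =22
r10=1010 pc2: +4 =26
r11=1011 pc3: +8 =34
r12=1100 pc2: +4 =38
r13=1101 pc3: +8 =46
r14=1110 pc3: +8 =54
r15=1111 pc4: +16 =70
r16=10000 pc1: +2 =72
r17=10001 pc2: +4 =76
r18=10010 pc2: +4 =80
r19=10011 pc3: +8 =88
r20=10100 pc2: +4 =92
r21=10101 pc3: +8 =100
r22=10110 pc3: +8 =108
r23=10111 pc4: +16 =124
r24=11000 pc2: +4 =128
r25=11001 pc3: +8 =136
r26=11010 pc3: +8 =144
r27=11011 pc4: +16 =160
r28=11100 pc3: +8 =168
r29=11101 pc4: +16 =184
r30=11110 pc4: +16 =200
r31=11111 pc5: +32 =232
r32=100000 pc1: +2 =234
r33=100001 pc2: +4 =238
r34=100010 pc2: +4 =242
r35=100011 pc3: +8 =250
r36=100100 pc2: +4 =254
r37=100101 pc3: +8 =262
r38=100110 pc3: +8 =270
r39=100111 pc4: +16 =286
r40=101000 pc2: +4 =290
r41=101001 pc3: +8 =298
r42=101010 pc3: +8 =306
r43=101011 pc4: +16 =322
r44=101100 pc3: +8 =330
r45=101101 pc4: +16 =346
r46=101110 pc4: +16 =362
r47=101111 pc5: +32 =394
r48=110000 pc2: +4 =398
r49=110001 pc3: +8 =406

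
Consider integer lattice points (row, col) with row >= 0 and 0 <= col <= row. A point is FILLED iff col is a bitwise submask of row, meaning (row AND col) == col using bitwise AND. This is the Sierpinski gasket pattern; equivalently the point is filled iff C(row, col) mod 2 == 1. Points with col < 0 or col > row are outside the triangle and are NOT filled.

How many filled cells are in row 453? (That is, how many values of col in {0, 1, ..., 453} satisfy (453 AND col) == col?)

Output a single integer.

453 in binary = 111000101
popcount(453) = number of 1-bits in 111000101 = 5
A col c satisfies (453 AND c) == c iff every set bit of c is also set in 453; each of the 5 set bits of 453 can independently be on or off in c.
count = 2^5 = 32

Answer: 32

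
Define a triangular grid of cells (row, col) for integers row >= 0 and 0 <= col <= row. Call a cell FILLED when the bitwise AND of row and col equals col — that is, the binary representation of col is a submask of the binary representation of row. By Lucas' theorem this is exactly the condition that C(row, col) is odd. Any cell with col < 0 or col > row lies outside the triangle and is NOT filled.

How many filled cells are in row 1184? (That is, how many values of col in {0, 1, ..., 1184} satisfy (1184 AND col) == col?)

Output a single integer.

1184 in binary = 10010100000
popcount(1184) = number of 1-bits in 10010100000 = 3
A col c satisfies (1184 AND c) == c iff every set bit of c is also set in 1184; each of the 3 set bits of 1184 can independently be on or off in c.
count = 2^3 = 8

Answer: 8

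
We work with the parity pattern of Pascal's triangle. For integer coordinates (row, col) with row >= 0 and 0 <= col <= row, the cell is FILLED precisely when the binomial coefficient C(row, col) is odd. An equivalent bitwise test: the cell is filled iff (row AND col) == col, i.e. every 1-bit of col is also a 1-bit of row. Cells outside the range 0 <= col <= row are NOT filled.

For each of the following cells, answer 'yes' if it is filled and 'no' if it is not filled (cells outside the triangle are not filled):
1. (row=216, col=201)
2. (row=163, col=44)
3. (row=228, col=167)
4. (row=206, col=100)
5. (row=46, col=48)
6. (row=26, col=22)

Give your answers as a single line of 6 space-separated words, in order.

(216,201): row=0b11011000, col=0b11001001, row AND col = 0b11001000 = 200; 200 != 201 -> empty
(163,44): row=0b10100011, col=0b101100, row AND col = 0b100000 = 32; 32 != 44 -> empty
(228,167): row=0b11100100, col=0b10100111, row AND col = 0b10100100 = 164; 164 != 167 -> empty
(206,100): row=0b11001110, col=0b1100100, row AND col = 0b1000100 = 68; 68 != 100 -> empty
(46,48): col outside [0, 46] -> not filled
(26,22): row=0b11010, col=0b10110, row AND col = 0b10010 = 18; 18 != 22 -> empty

Answer: no no no no no no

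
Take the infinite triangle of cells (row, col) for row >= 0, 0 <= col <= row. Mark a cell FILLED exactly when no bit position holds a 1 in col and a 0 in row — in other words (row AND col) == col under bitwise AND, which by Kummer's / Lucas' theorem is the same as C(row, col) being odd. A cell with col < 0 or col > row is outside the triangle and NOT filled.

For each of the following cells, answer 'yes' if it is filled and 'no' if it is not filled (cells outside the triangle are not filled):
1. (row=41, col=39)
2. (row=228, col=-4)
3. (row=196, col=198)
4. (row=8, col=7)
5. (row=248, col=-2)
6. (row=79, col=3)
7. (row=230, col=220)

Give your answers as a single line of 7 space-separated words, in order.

(41,39): row=0b101001, col=0b100111, row AND col = 0b100001 = 33; 33 != 39 -> empty
(228,-4): col outside [0, 228] -> not filled
(196,198): col outside [0, 196] -> not filled
(8,7): row=0b1000, col=0b111, row AND col = 0b0 = 0; 0 != 7 -> empty
(248,-2): col outside [0, 248] -> not filled
(79,3): row=0b1001111, col=0b11, row AND col = 0b11 = 3; 3 == 3 -> filled
(230,220): row=0b11100110, col=0b11011100, row AND col = 0b11000100 = 196; 196 != 220 -> empty

Answer: no no no no no yes no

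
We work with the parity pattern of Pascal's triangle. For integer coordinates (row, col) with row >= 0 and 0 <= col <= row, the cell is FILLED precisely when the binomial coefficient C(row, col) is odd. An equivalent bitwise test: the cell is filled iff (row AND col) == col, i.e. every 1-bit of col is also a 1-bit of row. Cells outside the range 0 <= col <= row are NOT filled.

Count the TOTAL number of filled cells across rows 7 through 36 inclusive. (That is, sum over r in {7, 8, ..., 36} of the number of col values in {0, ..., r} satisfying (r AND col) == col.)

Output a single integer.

r7=111 pc3: +8 =8
r8=1000 pc1: +2 =10
r9=1001 pc2: +4 =14
r10=1010 pc2: +4 =18
r11=1011 pc3: +8 =26
r12=1100 pc2: +4 =30
r13=1101 pc3: +8 =38
r14=1110 pc3: +8 =46
r15=1111 pc4: +16 =62
r16=10000 pc1: +2 =64
r17=10001 pc2: +4 =68
r18=10010 pc2: +4 =72
r19=10011 pc3: +8 =80
r20=10100 pc2: +4 =84
r21=10101 pc3: +8 =92
r22=10110 pc3: +8 =100
r23=10111 pc4: +16 =116
r24=11000 pc2: +4 =120
r25=11001 pc3: +8 =128
r26=11010 pc3: +8 =136
r27=11011 pc4: +16 =152
r28=11100 pc3: +8 =160
r29=11101 pc4: +16 =176
r30=11110 pc4: +16 =192
r31=11111 pc5: +32 =224
r32=100000 pc1: +2 =226
r33=100001 pc2: +4 =230
r34=100010 pc2: +4 =234
r35=100011 pc3: +8 =242
r36=100100 pc2: +4 =246

Answer: 246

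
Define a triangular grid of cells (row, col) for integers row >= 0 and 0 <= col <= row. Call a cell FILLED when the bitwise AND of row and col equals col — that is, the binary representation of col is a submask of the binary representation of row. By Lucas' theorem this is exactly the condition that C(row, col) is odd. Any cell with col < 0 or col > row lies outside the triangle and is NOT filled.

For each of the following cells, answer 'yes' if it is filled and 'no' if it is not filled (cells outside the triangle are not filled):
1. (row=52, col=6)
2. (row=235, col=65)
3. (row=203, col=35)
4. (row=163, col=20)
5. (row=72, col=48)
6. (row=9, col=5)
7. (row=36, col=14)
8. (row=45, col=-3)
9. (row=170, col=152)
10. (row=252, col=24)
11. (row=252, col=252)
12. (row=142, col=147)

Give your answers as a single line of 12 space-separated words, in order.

(52,6): row=0b110100, col=0b110, row AND col = 0b100 = 4; 4 != 6 -> empty
(235,65): row=0b11101011, col=0b1000001, row AND col = 0b1000001 = 65; 65 == 65 -> filled
(203,35): row=0b11001011, col=0b100011, row AND col = 0b11 = 3; 3 != 35 -> empty
(163,20): row=0b10100011, col=0b10100, row AND col = 0b0 = 0; 0 != 20 -> empty
(72,48): row=0b1001000, col=0b110000, row AND col = 0b0 = 0; 0 != 48 -> empty
(9,5): row=0b1001, col=0b101, row AND col = 0b1 = 1; 1 != 5 -> empty
(36,14): row=0b100100, col=0b1110, row AND col = 0b100 = 4; 4 != 14 -> empty
(45,-3): col outside [0, 45] -> not filled
(170,152): row=0b10101010, col=0b10011000, row AND col = 0b10001000 = 136; 136 != 152 -> empty
(252,24): row=0b11111100, col=0b11000, row AND col = 0b11000 = 24; 24 == 24 -> filled
(252,252): row=0b11111100, col=0b11111100, row AND col = 0b11111100 = 252; 252 == 252 -> filled
(142,147): col outside [0, 142] -> not filled

Answer: no yes no no no no no no no yes yes no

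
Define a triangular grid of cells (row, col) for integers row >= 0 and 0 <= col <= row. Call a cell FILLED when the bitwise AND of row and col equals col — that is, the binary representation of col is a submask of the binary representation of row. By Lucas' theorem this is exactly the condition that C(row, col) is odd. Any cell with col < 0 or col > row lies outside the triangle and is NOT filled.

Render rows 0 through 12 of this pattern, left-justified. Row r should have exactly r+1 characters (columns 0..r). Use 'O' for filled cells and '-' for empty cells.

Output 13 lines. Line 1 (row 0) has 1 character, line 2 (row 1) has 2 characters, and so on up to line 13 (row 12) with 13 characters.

r0=0: O
r1=1: OO
r2=10: O-O
r3=11: OOOO
r4=100: O---O
r5=101: OO--OO
r6=110: O-O-O-O
r7=111: OOOOOOOO
r8=1000: O-------O
r9=1001: OO------OO
r10=1010: O-O-----O-O
r11=1011: OOOO----OOOO
r12=1100: O---O---O---O

Answer: O
OO
O-O
OOOO
O---O
OO--OO
O-O-O-O
OOOOOOOO
O-------O
OO------OO
O-O-----O-O
OOOO----OOOO
O---O---O---O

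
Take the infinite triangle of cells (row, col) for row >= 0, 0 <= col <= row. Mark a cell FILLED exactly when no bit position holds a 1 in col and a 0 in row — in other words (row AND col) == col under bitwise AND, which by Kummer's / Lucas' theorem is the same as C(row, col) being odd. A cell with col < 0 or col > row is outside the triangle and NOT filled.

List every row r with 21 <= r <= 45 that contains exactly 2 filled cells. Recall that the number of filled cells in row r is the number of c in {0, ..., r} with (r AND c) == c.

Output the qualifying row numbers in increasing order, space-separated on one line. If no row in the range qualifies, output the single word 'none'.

Row r has 2^popcount(r) filled cells, so we need popcount(r) = log2(2) = 1.
Scan r = 21..45 and keep those with exactly 1 one-bits:
r=21=10101 popcount=3 -> skip
r=22=10110 popcount=3 -> skip
r=23=10111 popcount=4 -> skip
r=24=11000 popcount=2 -> skip
r=25=11001 popcount=3 -> skip
r=26=11010 popcount=3 -> skip
r=27=11011 popcount=4 -> skip
r=28=11100 popcount=3 -> skip
r=29=11101 popcount=4 -> skip
r=30=11110 popcount=4 -> skip
r=31=11111 popcount=5 -> skip
r=32=100000 popcount=1 -> KEEP
r=33=100001 popcount=2 -> skip
r=34=100010 popcount=2 -> skip
r=35=100011 popcount=3 -> skip
r=36=100100 popcount=2 -> skip
r=37=100101 popcount=3 -> skip
r=38=100110 popcount=3 -> skip
r=39=100111 popcount=4 -> skip
r=40=101000 popcount=2 -> skip
r=41=101001 popcount=3 -> skip
r=42=101010 popcount=3 -> skip
r=43=101011 popcount=4 -> skip
r=44=101100 popcount=3 -> skip
r=45=101101 popcount=4 -> skip
Kept rows: 32

Answer: 32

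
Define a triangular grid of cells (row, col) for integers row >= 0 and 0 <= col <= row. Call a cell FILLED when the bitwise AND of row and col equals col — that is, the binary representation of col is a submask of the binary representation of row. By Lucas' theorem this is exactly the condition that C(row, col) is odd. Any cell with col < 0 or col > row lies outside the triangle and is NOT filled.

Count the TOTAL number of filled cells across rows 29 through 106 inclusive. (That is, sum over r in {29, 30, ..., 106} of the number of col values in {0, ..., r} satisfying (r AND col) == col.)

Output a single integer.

r29=11101 pc4: +16 =16
r30=11110 pc4: +16 =32
r31=11111 pc5: +32 =64
r32=100000 pc1: +2 =66
r33=100001 pc2: +4 =70
r34=100010 pc2: +4 =74
r35=100011 pc3: +8 =82
r36=100100 pc2: +4 =86
r37=100101 pc3: +8 =94
r38=100110 pc3: +8 =102
r39=100111 pc4: +16 =118
r40=101000 pc2: +4 =122
r41=101001 pc3: +8 =130
r42=101010 pc3: +8 =138
r43=101011 pc4: +16 =154
r44=101100 pc3: +8 =162
r45=101101 pc4: +16 =178
r46=101110 pc4: +16 =194
r47=101111 pc5: +32 =226
r48=110000 pc2: +4 =230
r49=110001 pc3: +8 =238
r50=110010 pc3: +8 =246
r51=110011 pc4: +16 =262
r52=110100 pc3: +8 =270
r53=110101 pc4: +16 =286
r54=110110 pc4: +16 =302
r55=110111 pc5: +32 =334
r56=111000 pc3: +8 =342
r57=111001 pc4: +16 =358
r58=111010 pc4: +16 =374
r59=111011 pc5: +32 =406
r60=111100 pc4: +16 =422
r61=111101 pc5: +32 =454
r62=111110 pc5: +32 =486
r63=111111 pc6: +64 =550
r64=1000000 pc1: +2 =552
r65=1000001 pc2: +4 =556
r66=1000010 pc2: +4 =560
r67=1000011 pc3: +8 =568
r68=1000100 pc2: +4 =572
r69=1000101 pc3: +8 =580
r70=1000110 pc3: +8 =588
r71=1000111 pc4: +16 =604
r72=1001000 pc2: +4 =608
r73=1001001 pc3: +8 =616
r74=1001010 pc3: +8 =624
r75=1001011 pc4: +16 =640
r76=1001100 pc3: +8 =648
r77=1001101 pc4: +16 =664
r78=1001110 pc4: +16 =680
r79=1001111 pc5: +32 =712
r80=1010000 pc2: +4 =716
r81=1010001 pc3: +8 =724
r82=1010010 pc3: +8 =732
r83=1010011 pc4: +16 =748
r84=1010100 pc3: +8 =756
r85=1010101 pc4: +16 =772
r86=1010110 pc4: +16 =788
r87=1010111 pc5: +32 =820
r88=1011000 pc3: +8 =828
r89=1011001 pc4: +16 =844
r90=1011010 pc4: +16 =860
r91=1011011 pc5: +32 =892
r92=1011100 pc4: +16 =908
r93=1011101 pc5: +32 =940
r94=1011110 pc5: +32 =972
r95=1011111 pc6: +64 =1036
r96=1100000 pc2: +4 =1040
r97=1100001 pc3: +8 =1048
r98=1100010 pc3: +8 =1056
r99=1100011 pc4: +16 =1072
r100=1100100 pc3: +8 =1080
r101=1100101 pc4: +16 =1096
r102=1100110 pc4: +16 =1112
r103=1100111 pc5: +32 =1144
r104=1101000 pc3: +8 =1152
r105=1101001 pc4: +16 =1168
r106=1101010 pc4: +16 =1184

Answer: 1184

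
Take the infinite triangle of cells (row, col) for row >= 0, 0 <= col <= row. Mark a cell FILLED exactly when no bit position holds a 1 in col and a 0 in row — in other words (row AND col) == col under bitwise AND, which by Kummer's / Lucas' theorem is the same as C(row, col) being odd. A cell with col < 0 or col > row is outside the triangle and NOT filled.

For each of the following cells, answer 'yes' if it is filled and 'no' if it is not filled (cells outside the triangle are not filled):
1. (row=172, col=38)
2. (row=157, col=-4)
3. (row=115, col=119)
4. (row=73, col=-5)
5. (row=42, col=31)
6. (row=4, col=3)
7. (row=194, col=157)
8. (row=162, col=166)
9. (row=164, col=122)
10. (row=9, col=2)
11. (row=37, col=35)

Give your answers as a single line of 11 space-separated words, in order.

Answer: no no no no no no no no no no no

Derivation:
(172,38): row=0b10101100, col=0b100110, row AND col = 0b100100 = 36; 36 != 38 -> empty
(157,-4): col outside [0, 157] -> not filled
(115,119): col outside [0, 115] -> not filled
(73,-5): col outside [0, 73] -> not filled
(42,31): row=0b101010, col=0b11111, row AND col = 0b1010 = 10; 10 != 31 -> empty
(4,3): row=0b100, col=0b11, row AND col = 0b0 = 0; 0 != 3 -> empty
(194,157): row=0b11000010, col=0b10011101, row AND col = 0b10000000 = 128; 128 != 157 -> empty
(162,166): col outside [0, 162] -> not filled
(164,122): row=0b10100100, col=0b1111010, row AND col = 0b100000 = 32; 32 != 122 -> empty
(9,2): row=0b1001, col=0b10, row AND col = 0b0 = 0; 0 != 2 -> empty
(37,35): row=0b100101, col=0b100011, row AND col = 0b100001 = 33; 33 != 35 -> empty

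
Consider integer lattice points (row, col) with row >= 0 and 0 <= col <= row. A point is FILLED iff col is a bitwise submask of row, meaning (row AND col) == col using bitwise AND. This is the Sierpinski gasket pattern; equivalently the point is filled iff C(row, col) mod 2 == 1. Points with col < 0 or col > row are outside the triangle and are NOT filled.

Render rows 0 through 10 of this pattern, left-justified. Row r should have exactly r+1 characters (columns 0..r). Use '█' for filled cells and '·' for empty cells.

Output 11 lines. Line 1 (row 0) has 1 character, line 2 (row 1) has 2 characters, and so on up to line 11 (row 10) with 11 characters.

r0=0: █
r1=1: ██
r2=10: █·█
r3=11: ████
r4=100: █···█
r5=101: ██··██
r6=110: █·█·█·█
r7=111: ████████
r8=1000: █·······█
r9=1001: ██······██
r10=1010: █·█·····█·█

Answer: █
██
█·█
████
█···█
██··██
█·█·█·█
████████
█·······█
██······██
█·█·····█·█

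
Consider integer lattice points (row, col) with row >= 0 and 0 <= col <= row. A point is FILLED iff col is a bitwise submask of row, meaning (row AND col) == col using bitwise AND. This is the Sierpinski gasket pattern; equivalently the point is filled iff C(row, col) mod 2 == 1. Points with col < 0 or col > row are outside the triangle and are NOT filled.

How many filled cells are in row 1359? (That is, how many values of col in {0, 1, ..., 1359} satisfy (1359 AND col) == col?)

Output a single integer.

Answer: 128

Derivation:
1359 in binary = 10101001111
popcount(1359) = number of 1-bits in 10101001111 = 7
A col c satisfies (1359 AND c) == c iff every set bit of c is also set in 1359; each of the 7 set bits of 1359 can independently be on or off in c.
count = 2^7 = 128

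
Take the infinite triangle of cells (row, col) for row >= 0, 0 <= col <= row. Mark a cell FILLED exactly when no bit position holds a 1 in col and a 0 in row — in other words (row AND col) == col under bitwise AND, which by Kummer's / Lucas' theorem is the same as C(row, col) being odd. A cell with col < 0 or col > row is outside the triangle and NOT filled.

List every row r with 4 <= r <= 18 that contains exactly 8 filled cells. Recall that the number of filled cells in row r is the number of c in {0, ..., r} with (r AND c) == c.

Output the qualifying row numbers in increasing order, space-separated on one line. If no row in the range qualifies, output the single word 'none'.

Answer: 7 11 13 14

Derivation:
Row r has 2^popcount(r) filled cells, so we need popcount(r) = log2(8) = 3.
Scan r = 4..18 and keep those with exactly 3 one-bits:
r=4=100 popcount=1 -> skip
r=5=101 popcount=2 -> skip
r=6=110 popcount=2 -> skip
r=7=111 popcount=3 -> KEEP
r=8=1000 popcount=1 -> skip
r=9=1001 popcount=2 -> skip
r=10=1010 popcount=2 -> skip
r=11=1011 popcount=3 -> KEEP
r=12=1100 popcount=2 -> skip
r=13=1101 popcount=3 -> KEEP
r=14=1110 popcount=3 -> KEEP
r=15=1111 popcount=4 -> skip
r=16=10000 popcount=1 -> skip
r=17=10001 popcount=2 -> skip
r=18=10010 popcount=2 -> skip
Kept rows: 7 11 13 14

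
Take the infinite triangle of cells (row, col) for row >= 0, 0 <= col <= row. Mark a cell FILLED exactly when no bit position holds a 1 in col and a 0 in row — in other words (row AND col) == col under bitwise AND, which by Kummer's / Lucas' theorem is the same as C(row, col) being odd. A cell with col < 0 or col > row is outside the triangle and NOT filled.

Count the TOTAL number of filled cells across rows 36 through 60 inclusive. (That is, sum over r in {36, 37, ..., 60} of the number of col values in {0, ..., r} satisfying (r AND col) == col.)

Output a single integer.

r36=100100 pc2: +4 =4
r37=100101 pc3: +8 =12
r38=100110 pc3: +8 =20
r39=100111 pc4: +16 =36
r40=101000 pc2: +4 =40
r41=101001 pc3: +8 =48
r42=101010 pc3: +8 =56
r43=101011 pc4: +16 =72
r44=101100 pc3: +8 =80
r45=101101 pc4: +16 =96
r46=101110 pc4: +16 =112
r47=101111 pc5: +32 =144
r48=110000 pc2: +4 =148
r49=110001 pc3: +8 =156
r50=110010 pc3: +8 =164
r51=110011 pc4: +16 =180
r52=110100 pc3: +8 =188
r53=110101 pc4: +16 =204
r54=110110 pc4: +16 =220
r55=110111 pc5: +32 =252
r56=111000 pc3: +8 =260
r57=111001 pc4: +16 =276
r58=111010 pc4: +16 =292
r59=111011 pc5: +32 =324
r60=111100 pc4: +16 =340

Answer: 340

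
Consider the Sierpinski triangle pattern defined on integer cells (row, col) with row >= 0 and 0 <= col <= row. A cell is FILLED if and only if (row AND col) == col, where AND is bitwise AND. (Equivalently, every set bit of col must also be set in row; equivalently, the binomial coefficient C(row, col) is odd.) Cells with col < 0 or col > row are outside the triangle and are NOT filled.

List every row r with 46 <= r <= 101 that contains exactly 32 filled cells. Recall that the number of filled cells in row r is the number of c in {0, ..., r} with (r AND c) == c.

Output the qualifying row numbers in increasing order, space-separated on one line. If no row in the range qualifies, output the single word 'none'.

Row r has 2^popcount(r) filled cells, so we need popcount(r) = log2(32) = 5.
Scan r = 46..101 and keep those with exactly 5 one-bits:
r=46=101110 popcount=4 -> skip
r=47=101111 popcount=5 -> KEEP
r=48=110000 popcount=2 -> skip
r=49=110001 popcount=3 -> skip
r=50=110010 popcount=3 -> skip
r=51=110011 popcount=4 -> skip
r=52=110100 popcount=3 -> skip
r=53=110101 popcount=4 -> skip
r=54=110110 popcount=4 -> skip
r=55=110111 popcount=5 -> KEEP
r=56=111000 popcount=3 -> skip
r=57=111001 popcount=4 -> skip
r=58=111010 popcount=4 -> skip
r=59=111011 popcount=5 -> KEEP
r=60=111100 popcount=4 -> skip
r=61=111101 popcount=5 -> KEEP
r=62=111110 popcount=5 -> KEEP
r=63=111111 popcount=6 -> skip
r=64=1000000 popcount=1 -> skip
r=65=1000001 popcount=2 -> skip
r=66=1000010 popcount=2 -> skip
r=67=1000011 popcount=3 -> skip
r=68=1000100 popcount=2 -> skip
r=69=1000101 popcount=3 -> skip
r=70=1000110 popcount=3 -> skip
r=71=1000111 popcount=4 -> skip
r=72=1001000 popcount=2 -> skip
r=73=1001001 popcount=3 -> skip
r=74=1001010 popcount=3 -> skip
r=75=1001011 popcount=4 -> skip
r=76=1001100 popcount=3 -> skip
r=77=1001101 popcount=4 -> skip
r=78=1001110 popcount=4 -> skip
r=79=1001111 popcount=5 -> KEEP
r=80=1010000 popcount=2 -> skip
r=81=1010001 popcount=3 -> skip
r=82=1010010 popcount=3 -> skip
r=83=1010011 popcount=4 -> skip
r=84=1010100 popcount=3 -> skip
r=85=1010101 popcount=4 -> skip
r=86=1010110 popcount=4 -> skip
r=87=1010111 popcount=5 -> KEEP
r=88=1011000 popcount=3 -> skip
r=89=1011001 popcount=4 -> skip
r=90=1011010 popcount=4 -> skip
r=91=1011011 popcount=5 -> KEEP
r=92=1011100 popcount=4 -> skip
r=93=1011101 popcount=5 -> KEEP
r=94=1011110 popcount=5 -> KEEP
r=95=1011111 popcount=6 -> skip
r=96=1100000 popcount=2 -> skip
r=97=1100001 popcount=3 -> skip
r=98=1100010 popcount=3 -> skip
r=99=1100011 popcount=4 -> skip
r=100=1100100 popcount=3 -> skip
r=101=1100101 popcount=4 -> skip
Kept rows: 47 55 59 61 62 79 87 91 93 94

Answer: 47 55 59 61 62 79 87 91 93 94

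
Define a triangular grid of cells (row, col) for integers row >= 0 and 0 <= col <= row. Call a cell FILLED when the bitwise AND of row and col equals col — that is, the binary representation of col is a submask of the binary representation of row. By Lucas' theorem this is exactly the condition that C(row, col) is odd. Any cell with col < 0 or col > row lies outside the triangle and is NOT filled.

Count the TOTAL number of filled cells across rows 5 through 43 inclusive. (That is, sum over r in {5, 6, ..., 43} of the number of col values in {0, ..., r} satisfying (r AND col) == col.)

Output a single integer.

r5=101 pc2: +4 =4
r6=110 pc2: +4 =8
r7=111 pc3: +8 =16
r8=1000 pc1: +2 =18
r9=1001 pc2: +4 =22
r10=1010 pc2: +4 =26
r11=1011 pc3: +8 =34
r12=1100 pc2: +4 =38
r13=1101 pc3: +8 =46
r14=1110 pc3: +8 =54
r15=1111 pc4: +16 =70
r16=10000 pc1: +2 =72
r17=10001 pc2: +4 =76
r18=10010 pc2: +4 =80
r19=10011 pc3: +8 =88
r20=10100 pc2: +4 =92
r21=10101 pc3: +8 =100
r22=10110 pc3: +8 =108
r23=10111 pc4: +16 =124
r24=11000 pc2: +4 =128
r25=11001 pc3: +8 =136
r26=11010 pc3: +8 =144
r27=11011 pc4: +16 =160
r28=11100 pc3: +8 =168
r29=11101 pc4: +16 =184
r30=11110 pc4: +16 =200
r31=11111 pc5: +32 =232
r32=100000 pc1: +2 =234
r33=100001 pc2: +4 =238
r34=100010 pc2: +4 =242
r35=100011 pc3: +8 =250
r36=100100 pc2: +4 =254
r37=100101 pc3: +8 =262
r38=100110 pc3: +8 =270
r39=100111 pc4: +16 =286
r40=101000 pc2: +4 =290
r41=101001 pc3: +8 =298
r42=101010 pc3: +8 =306
r43=101011 pc4: +16 =322

Answer: 322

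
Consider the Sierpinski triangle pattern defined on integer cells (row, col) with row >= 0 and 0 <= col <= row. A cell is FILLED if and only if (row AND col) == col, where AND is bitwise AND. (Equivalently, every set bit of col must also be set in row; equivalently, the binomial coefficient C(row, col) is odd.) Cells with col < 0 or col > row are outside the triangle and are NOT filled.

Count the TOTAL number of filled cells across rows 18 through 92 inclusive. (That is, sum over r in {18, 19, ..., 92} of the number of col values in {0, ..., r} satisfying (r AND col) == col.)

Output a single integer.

Answer: 1000

Derivation:
r18=10010 pc2: +4 =4
r19=10011 pc3: +8 =12
r20=10100 pc2: +4 =16
r21=10101 pc3: +8 =24
r22=10110 pc3: +8 =32
r23=10111 pc4: +16 =48
r24=11000 pc2: +4 =52
r25=11001 pc3: +8 =60
r26=11010 pc3: +8 =68
r27=11011 pc4: +16 =84
r28=11100 pc3: +8 =92
r29=11101 pc4: +16 =108
r30=11110 pc4: +16 =124
r31=11111 pc5: +32 =156
r32=100000 pc1: +2 =158
r33=100001 pc2: +4 =162
r34=100010 pc2: +4 =166
r35=100011 pc3: +8 =174
r36=100100 pc2: +4 =178
r37=100101 pc3: +8 =186
r38=100110 pc3: +8 =194
r39=100111 pc4: +16 =210
r40=101000 pc2: +4 =214
r41=101001 pc3: +8 =222
r42=101010 pc3: +8 =230
r43=101011 pc4: +16 =246
r44=101100 pc3: +8 =254
r45=101101 pc4: +16 =270
r46=101110 pc4: +16 =286
r47=101111 pc5: +32 =318
r48=110000 pc2: +4 =322
r49=110001 pc3: +8 =330
r50=110010 pc3: +8 =338
r51=110011 pc4: +16 =354
r52=110100 pc3: +8 =362
r53=110101 pc4: +16 =378
r54=110110 pc4: +16 =394
r55=110111 pc5: +32 =426
r56=111000 pc3: +8 =434
r57=111001 pc4: +16 =450
r58=111010 pc4: +16 =466
r59=111011 pc5: +32 =498
r60=111100 pc4: +16 =514
r61=111101 pc5: +32 =546
r62=111110 pc5: +32 =578
r63=111111 pc6: +64 =642
r64=1000000 pc1: +2 =644
r65=1000001 pc2: +4 =648
r66=1000010 pc2: +4 =652
r67=1000011 pc3: +8 =660
r68=1000100 pc2: +4 =664
r69=1000101 pc3: +8 =672
r70=1000110 pc3: +8 =680
r71=1000111 pc4: +16 =696
r72=1001000 pc2: +4 =700
r73=1001001 pc3: +8 =708
r74=1001010 pc3: +8 =716
r75=1001011 pc4: +16 =732
r76=1001100 pc3: +8 =740
r77=1001101 pc4: +16 =756
r78=1001110 pc4: +16 =772
r79=1001111 pc5: +32 =804
r80=1010000 pc2: +4 =808
r81=1010001 pc3: +8 =816
r82=1010010 pc3: +8 =824
r83=1010011 pc4: +16 =840
r84=1010100 pc3: +8 =848
r85=1010101 pc4: +16 =864
r86=1010110 pc4: +16 =880
r87=1010111 pc5: +32 =912
r88=1011000 pc3: +8 =920
r89=1011001 pc4: +16 =936
r90=1011010 pc4: +16 =952
r91=1011011 pc5: +32 =984
r92=1011100 pc4: +16 =1000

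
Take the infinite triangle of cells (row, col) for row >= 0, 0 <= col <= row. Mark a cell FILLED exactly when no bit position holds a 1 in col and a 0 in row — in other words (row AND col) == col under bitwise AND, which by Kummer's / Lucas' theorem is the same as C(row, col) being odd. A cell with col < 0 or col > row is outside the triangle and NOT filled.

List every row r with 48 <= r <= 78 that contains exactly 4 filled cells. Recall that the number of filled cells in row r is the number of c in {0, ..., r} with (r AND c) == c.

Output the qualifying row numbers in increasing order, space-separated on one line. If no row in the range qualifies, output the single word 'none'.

Answer: 48 65 66 68 72

Derivation:
Row r has 2^popcount(r) filled cells, so we need popcount(r) = log2(4) = 2.
Scan r = 48..78 and keep those with exactly 2 one-bits:
r=48=110000 popcount=2 -> KEEP
r=49=110001 popcount=3 -> skip
r=50=110010 popcount=3 -> skip
r=51=110011 popcount=4 -> skip
r=52=110100 popcount=3 -> skip
r=53=110101 popcount=4 -> skip
r=54=110110 popcount=4 -> skip
r=55=110111 popcount=5 -> skip
r=56=111000 popcount=3 -> skip
r=57=111001 popcount=4 -> skip
r=58=111010 popcount=4 -> skip
r=59=111011 popcount=5 -> skip
r=60=111100 popcount=4 -> skip
r=61=111101 popcount=5 -> skip
r=62=111110 popcount=5 -> skip
r=63=111111 popcount=6 -> skip
r=64=1000000 popcount=1 -> skip
r=65=1000001 popcount=2 -> KEEP
r=66=1000010 popcount=2 -> KEEP
r=67=1000011 popcount=3 -> skip
r=68=1000100 popcount=2 -> KEEP
r=69=1000101 popcount=3 -> skip
r=70=1000110 popcount=3 -> skip
r=71=1000111 popcount=4 -> skip
r=72=1001000 popcount=2 -> KEEP
r=73=1001001 popcount=3 -> skip
r=74=1001010 popcount=3 -> skip
r=75=1001011 popcount=4 -> skip
r=76=1001100 popcount=3 -> skip
r=77=1001101 popcount=4 -> skip
r=78=1001110 popcount=4 -> skip
Kept rows: 48 65 66 68 72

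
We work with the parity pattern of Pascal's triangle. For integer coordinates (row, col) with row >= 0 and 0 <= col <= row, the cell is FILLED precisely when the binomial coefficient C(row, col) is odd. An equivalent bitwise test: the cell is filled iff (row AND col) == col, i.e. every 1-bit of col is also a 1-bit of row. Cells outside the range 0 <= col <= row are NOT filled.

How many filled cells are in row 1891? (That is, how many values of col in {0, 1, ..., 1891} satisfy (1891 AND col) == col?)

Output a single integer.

1891 in binary = 11101100011
popcount(1891) = number of 1-bits in 11101100011 = 7
A col c satisfies (1891 AND c) == c iff every set bit of c is also set in 1891; each of the 7 set bits of 1891 can independently be on or off in c.
count = 2^7 = 128

Answer: 128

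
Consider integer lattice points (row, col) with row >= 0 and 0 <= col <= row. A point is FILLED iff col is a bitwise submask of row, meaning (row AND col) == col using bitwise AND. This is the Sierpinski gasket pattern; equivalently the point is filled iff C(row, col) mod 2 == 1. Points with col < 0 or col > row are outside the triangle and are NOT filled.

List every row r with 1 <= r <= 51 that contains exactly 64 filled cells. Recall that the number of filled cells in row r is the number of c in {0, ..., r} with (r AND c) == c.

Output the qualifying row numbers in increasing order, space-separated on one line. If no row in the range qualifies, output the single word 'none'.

Answer: none

Derivation:
Row r has 2^popcount(r) filled cells, so we need popcount(r) = log2(64) = 6.
Scan r = 1..51 and keep those with exactly 6 one-bits:
r=1=1 popcount=1 -> skip
r=2=10 popcount=1 -> skip
r=3=11 popcount=2 -> skip
r=4=100 popcount=1 -> skip
r=5=101 popcount=2 -> skip
r=6=110 popcount=2 -> skip
r=7=111 popcount=3 -> skip
r=8=1000 popcount=1 -> skip
r=9=1001 popcount=2 -> skip
r=10=1010 popcount=2 -> skip
r=11=1011 popcount=3 -> skip
r=12=1100 popcount=2 -> skip
r=13=1101 popcount=3 -> skip
r=14=1110 popcount=3 -> skip
r=15=1111 popcount=4 -> skip
r=16=10000 popcount=1 -> skip
r=17=10001 popcount=2 -> skip
r=18=10010 popcount=2 -> skip
r=19=10011 popcount=3 -> skip
r=20=10100 popcount=2 -> skip
r=21=10101 popcount=3 -> skip
r=22=10110 popcount=3 -> skip
r=23=10111 popcount=4 -> skip
r=24=11000 popcount=2 -> skip
r=25=11001 popcount=3 -> skip
r=26=11010 popcount=3 -> skip
r=27=11011 popcount=4 -> skip
r=28=11100 popcount=3 -> skip
r=29=11101 popcount=4 -> skip
r=30=11110 popcount=4 -> skip
r=31=11111 popcount=5 -> skip
r=32=100000 popcount=1 -> skip
r=33=100001 popcount=2 -> skip
r=34=100010 popcount=2 -> skip
r=35=100011 popcount=3 -> skip
r=36=100100 popcount=2 -> skip
r=37=100101 popcount=3 -> skip
r=38=100110 popcount=3 -> skip
r=39=100111 popcount=4 -> skip
r=40=101000 popcount=2 -> skip
r=41=101001 popcount=3 -> skip
r=42=101010 popcount=3 -> skip
r=43=101011 popcount=4 -> skip
r=44=101100 popcount=3 -> skip
r=45=101101 popcount=4 -> skip
r=46=101110 popcount=4 -> skip
r=47=101111 popcount=5 -> skip
r=48=110000 popcount=2 -> skip
r=49=110001 popcount=3 -> skip
r=50=110010 popcount=3 -> skip
r=51=110011 popcount=4 -> skip
Kept rows: none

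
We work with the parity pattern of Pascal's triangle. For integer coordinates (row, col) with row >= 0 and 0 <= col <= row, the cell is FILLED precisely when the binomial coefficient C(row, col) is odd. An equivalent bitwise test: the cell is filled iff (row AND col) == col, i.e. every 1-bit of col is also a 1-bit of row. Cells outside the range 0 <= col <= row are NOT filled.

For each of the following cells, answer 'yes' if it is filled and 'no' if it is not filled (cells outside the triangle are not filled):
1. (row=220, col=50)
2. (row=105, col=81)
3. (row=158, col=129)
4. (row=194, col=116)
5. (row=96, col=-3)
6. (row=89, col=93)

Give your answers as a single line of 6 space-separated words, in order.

Answer: no no no no no no

Derivation:
(220,50): row=0b11011100, col=0b110010, row AND col = 0b10000 = 16; 16 != 50 -> empty
(105,81): row=0b1101001, col=0b1010001, row AND col = 0b1000001 = 65; 65 != 81 -> empty
(158,129): row=0b10011110, col=0b10000001, row AND col = 0b10000000 = 128; 128 != 129 -> empty
(194,116): row=0b11000010, col=0b1110100, row AND col = 0b1000000 = 64; 64 != 116 -> empty
(96,-3): col outside [0, 96] -> not filled
(89,93): col outside [0, 89] -> not filled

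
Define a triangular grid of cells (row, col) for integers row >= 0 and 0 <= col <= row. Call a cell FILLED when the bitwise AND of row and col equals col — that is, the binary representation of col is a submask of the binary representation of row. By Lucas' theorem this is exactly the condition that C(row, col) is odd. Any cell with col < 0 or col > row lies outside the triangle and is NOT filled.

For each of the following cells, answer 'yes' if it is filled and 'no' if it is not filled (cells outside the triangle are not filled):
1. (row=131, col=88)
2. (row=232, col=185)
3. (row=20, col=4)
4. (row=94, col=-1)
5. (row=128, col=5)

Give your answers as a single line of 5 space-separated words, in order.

Answer: no no yes no no

Derivation:
(131,88): row=0b10000011, col=0b1011000, row AND col = 0b0 = 0; 0 != 88 -> empty
(232,185): row=0b11101000, col=0b10111001, row AND col = 0b10101000 = 168; 168 != 185 -> empty
(20,4): row=0b10100, col=0b100, row AND col = 0b100 = 4; 4 == 4 -> filled
(94,-1): col outside [0, 94] -> not filled
(128,5): row=0b10000000, col=0b101, row AND col = 0b0 = 0; 0 != 5 -> empty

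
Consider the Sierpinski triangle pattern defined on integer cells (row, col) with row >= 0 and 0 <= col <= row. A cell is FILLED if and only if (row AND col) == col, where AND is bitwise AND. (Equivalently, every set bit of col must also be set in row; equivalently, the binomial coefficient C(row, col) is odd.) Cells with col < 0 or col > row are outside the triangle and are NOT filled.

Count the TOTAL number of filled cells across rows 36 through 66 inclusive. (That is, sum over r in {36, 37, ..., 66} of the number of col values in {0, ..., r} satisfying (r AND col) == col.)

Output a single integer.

Answer: 478

Derivation:
r36=100100 pc2: +4 =4
r37=100101 pc3: +8 =12
r38=100110 pc3: +8 =20
r39=100111 pc4: +16 =36
r40=101000 pc2: +4 =40
r41=101001 pc3: +8 =48
r42=101010 pc3: +8 =56
r43=101011 pc4: +16 =72
r44=101100 pc3: +8 =80
r45=101101 pc4: +16 =96
r46=101110 pc4: +16 =112
r47=101111 pc5: +32 =144
r48=110000 pc2: +4 =148
r49=110001 pc3: +8 =156
r50=110010 pc3: +8 =164
r51=110011 pc4: +16 =180
r52=110100 pc3: +8 =188
r53=110101 pc4: +16 =204
r54=110110 pc4: +16 =220
r55=110111 pc5: +32 =252
r56=111000 pc3: +8 =260
r57=111001 pc4: +16 =276
r58=111010 pc4: +16 =292
r59=111011 pc5: +32 =324
r60=111100 pc4: +16 =340
r61=111101 pc5: +32 =372
r62=111110 pc5: +32 =404
r63=111111 pc6: +64 =468
r64=1000000 pc1: +2 =470
r65=1000001 pc2: +4 =474
r66=1000010 pc2: +4 =478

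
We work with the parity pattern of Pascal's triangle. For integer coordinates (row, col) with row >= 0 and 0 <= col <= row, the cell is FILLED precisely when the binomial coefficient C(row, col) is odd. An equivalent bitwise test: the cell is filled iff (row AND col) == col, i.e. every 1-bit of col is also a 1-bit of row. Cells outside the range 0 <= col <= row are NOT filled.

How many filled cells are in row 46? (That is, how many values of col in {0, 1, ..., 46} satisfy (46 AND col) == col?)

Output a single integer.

46 in binary = 101110
popcount(46) = number of 1-bits in 101110 = 4
A col c satisfies (46 AND c) == c iff every set bit of c is also set in 46; each of the 4 set bits of 46 can independently be on or off in c.
count = 2^4 = 16

Answer: 16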